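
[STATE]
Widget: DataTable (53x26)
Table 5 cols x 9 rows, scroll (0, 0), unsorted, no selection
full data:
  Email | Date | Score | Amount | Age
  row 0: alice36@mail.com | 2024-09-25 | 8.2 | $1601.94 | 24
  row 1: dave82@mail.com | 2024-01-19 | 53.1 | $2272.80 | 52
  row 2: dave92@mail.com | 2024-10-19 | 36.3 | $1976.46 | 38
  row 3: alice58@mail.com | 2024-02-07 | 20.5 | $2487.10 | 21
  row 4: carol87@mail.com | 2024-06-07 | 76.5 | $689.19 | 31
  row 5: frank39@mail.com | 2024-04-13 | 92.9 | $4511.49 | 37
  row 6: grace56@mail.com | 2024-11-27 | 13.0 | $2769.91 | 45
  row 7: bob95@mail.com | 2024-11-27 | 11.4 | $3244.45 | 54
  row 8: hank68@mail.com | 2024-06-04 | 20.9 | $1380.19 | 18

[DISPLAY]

Email           │Date      │Score│Amount  │Age       
────────────────┼──────────┼─────┼────────┼───       
alice36@mail.com│2024-09-25│8.2  │$1601.94│24        
dave82@mail.com │2024-01-19│53.1 │$2272.80│52        
dave92@mail.com │2024-10-19│36.3 │$1976.46│38        
alice58@mail.com│2024-02-07│20.5 │$2487.10│21        
carol87@mail.com│2024-06-07│76.5 │$689.19 │31        
frank39@mail.com│2024-04-13│92.9 │$4511.49│37        
grace56@mail.com│2024-11-27│13.0 │$2769.91│45        
bob95@mail.com  │2024-11-27│11.4 │$3244.45│54        
hank68@mail.com │2024-06-04│20.9 │$1380.19│18        
                                                     
                                                     
                                                     
                                                     
                                                     
                                                     
                                                     
                                                     
                                                     
                                                     
                                                     
                                                     
                                                     
                                                     
                                                     


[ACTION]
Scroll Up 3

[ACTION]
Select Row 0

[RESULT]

Email           │Date      │Score│Amount  │Age       
────────────────┼──────────┼─────┼────────┼───       
>lice36@mail.com│2024-09-25│8.2  │$1601.94│24        
dave82@mail.com │2024-01-19│53.1 │$2272.80│52        
dave92@mail.com │2024-10-19│36.3 │$1976.46│38        
alice58@mail.com│2024-02-07│20.5 │$2487.10│21        
carol87@mail.com│2024-06-07│76.5 │$689.19 │31        
frank39@mail.com│2024-04-13│92.9 │$4511.49│37        
grace56@mail.com│2024-11-27│13.0 │$2769.91│45        
bob95@mail.com  │2024-11-27│11.4 │$3244.45│54        
hank68@mail.com │2024-06-04│20.9 │$1380.19│18        
                                                     
                                                     
                                                     
                                                     
                                                     
                                                     
                                                     
                                                     
                                                     
                                                     
                                                     
                                                     
                                                     
                                                     
                                                     


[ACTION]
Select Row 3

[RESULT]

Email           │Date      │Score│Amount  │Age       
────────────────┼──────────┼─────┼────────┼───       
alice36@mail.com│2024-09-25│8.2  │$1601.94│24        
dave82@mail.com │2024-01-19│53.1 │$2272.80│52        
dave92@mail.com │2024-10-19│36.3 │$1976.46│38        
>lice58@mail.com│2024-02-07│20.5 │$2487.10│21        
carol87@mail.com│2024-06-07│76.5 │$689.19 │31        
frank39@mail.com│2024-04-13│92.9 │$4511.49│37        
grace56@mail.com│2024-11-27│13.0 │$2769.91│45        
bob95@mail.com  │2024-11-27│11.4 │$3244.45│54        
hank68@mail.com │2024-06-04│20.9 │$1380.19│18        
                                                     
                                                     
                                                     
                                                     
                                                     
                                                     
                                                     
                                                     
                                                     
                                                     
                                                     
                                                     
                                                     
                                                     
                                                     


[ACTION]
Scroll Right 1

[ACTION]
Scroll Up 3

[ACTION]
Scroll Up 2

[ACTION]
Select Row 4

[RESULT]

Email           │Date      │Score│Amount  │Age       
────────────────┼──────────┼─────┼────────┼───       
alice36@mail.com│2024-09-25│8.2  │$1601.94│24        
dave82@mail.com │2024-01-19│53.1 │$2272.80│52        
dave92@mail.com │2024-10-19│36.3 │$1976.46│38        
alice58@mail.com│2024-02-07│20.5 │$2487.10│21        
>arol87@mail.com│2024-06-07│76.5 │$689.19 │31        
frank39@mail.com│2024-04-13│92.9 │$4511.49│37        
grace56@mail.com│2024-11-27│13.0 │$2769.91│45        
bob95@mail.com  │2024-11-27│11.4 │$3244.45│54        
hank68@mail.com │2024-06-04│20.9 │$1380.19│18        
                                                     
                                                     
                                                     
                                                     
                                                     
                                                     
                                                     
                                                     
                                                     
                                                     
                                                     
                                                     
                                                     
                                                     
                                                     


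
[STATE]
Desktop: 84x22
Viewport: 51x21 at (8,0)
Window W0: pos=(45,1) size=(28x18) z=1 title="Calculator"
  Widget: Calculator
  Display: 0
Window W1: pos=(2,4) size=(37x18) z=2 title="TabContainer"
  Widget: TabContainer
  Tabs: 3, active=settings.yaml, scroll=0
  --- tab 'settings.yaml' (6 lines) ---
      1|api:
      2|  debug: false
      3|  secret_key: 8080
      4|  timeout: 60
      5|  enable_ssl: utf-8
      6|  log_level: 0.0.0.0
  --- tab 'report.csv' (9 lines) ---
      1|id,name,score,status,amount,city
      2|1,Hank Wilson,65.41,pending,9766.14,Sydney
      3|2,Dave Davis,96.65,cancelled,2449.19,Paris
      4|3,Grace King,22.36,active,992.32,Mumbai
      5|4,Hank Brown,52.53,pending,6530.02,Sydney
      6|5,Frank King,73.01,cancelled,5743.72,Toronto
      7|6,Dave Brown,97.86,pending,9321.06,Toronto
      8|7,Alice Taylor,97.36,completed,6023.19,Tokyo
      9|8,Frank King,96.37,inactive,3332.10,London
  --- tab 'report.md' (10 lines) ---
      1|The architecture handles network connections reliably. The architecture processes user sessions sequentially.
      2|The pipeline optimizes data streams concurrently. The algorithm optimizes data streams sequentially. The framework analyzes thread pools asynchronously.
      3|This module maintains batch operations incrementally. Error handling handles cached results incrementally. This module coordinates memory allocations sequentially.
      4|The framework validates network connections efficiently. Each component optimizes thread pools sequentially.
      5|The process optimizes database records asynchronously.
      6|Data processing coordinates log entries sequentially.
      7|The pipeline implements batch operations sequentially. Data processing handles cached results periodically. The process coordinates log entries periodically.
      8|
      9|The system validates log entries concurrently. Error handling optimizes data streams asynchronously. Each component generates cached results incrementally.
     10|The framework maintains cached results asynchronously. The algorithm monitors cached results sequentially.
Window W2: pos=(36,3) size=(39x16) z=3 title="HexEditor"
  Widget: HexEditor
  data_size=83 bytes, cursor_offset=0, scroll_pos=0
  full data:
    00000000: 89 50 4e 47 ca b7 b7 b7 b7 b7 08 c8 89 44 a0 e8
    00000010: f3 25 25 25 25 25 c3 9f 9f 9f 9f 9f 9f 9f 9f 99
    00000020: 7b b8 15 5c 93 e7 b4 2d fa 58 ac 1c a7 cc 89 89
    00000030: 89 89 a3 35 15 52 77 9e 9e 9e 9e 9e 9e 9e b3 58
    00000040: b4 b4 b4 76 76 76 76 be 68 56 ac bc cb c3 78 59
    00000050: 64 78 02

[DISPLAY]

                                                   
                                     ┏━━━━━━━━━━━━━
                                     ┃ Calculator  
                            ┏━━━━━━━━━━━━━━━━━━━━━━
━━━━━━━━━━━━━━━━━━━━━━━━━━━━┃ HexEditor            
ontainer                    ┠──────────────────────
────────────────────────────┃00000000  89 50 4e 47 
ings.yaml]│ report.csv │ rep┃00000010  f3 25 25 25 
────────────────────────────┃00000020  7b b8 15 5c 
                            ┃00000030  89 89 a3 35 
ug: false                   ┃00000040  b4 b4 b4 76 
ret_key: 8080               ┃00000050  64 78 02    
eout: 60                    ┃                      
ble_ssl: utf-8              ┃                      
_level: 0.0.0.0             ┃                      
                            ┃                      
                            ┃                      
                            ┃                      
                            ┗━━━━━━━━━━━━━━━━━━━━━━
                              ┃                    
                              ┃                    


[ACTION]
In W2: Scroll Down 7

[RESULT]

                                                   
                                     ┏━━━━━━━━━━━━━
                                     ┃ Calculator  
                            ┏━━━━━━━━━━━━━━━━━━━━━━
━━━━━━━━━━━━━━━━━━━━━━━━━━━━┃ HexEditor            
ontainer                    ┠──────────────────────
────────────────────────────┃00000050  64 78 02    
ings.yaml]│ report.csv │ rep┃                      
────────────────────────────┃                      
                            ┃                      
ug: false                   ┃                      
ret_key: 8080               ┃                      
eout: 60                    ┃                      
ble_ssl: utf-8              ┃                      
_level: 0.0.0.0             ┃                      
                            ┃                      
                            ┃                      
                            ┃                      
                            ┗━━━━━━━━━━━━━━━━━━━━━━
                              ┃                    
                              ┃                    


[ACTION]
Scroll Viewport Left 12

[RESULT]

                                                   
                                             ┏━━━━━
                                             ┃ Calc
                                    ┏━━━━━━━━━━━━━━
  ┏━━━━━━━━━━━━━━━━━━━━━━━━━━━━━━━━━┃ HexEditor    
  ┃ TabContainer                    ┠──────────────
  ┠─────────────────────────────────┃00000050  64 7
  ┃[settings.yaml]│ report.csv │ rep┃              
  ┃─────────────────────────────────┃              
  ┃api:                             ┃              
  ┃  debug: false                   ┃              
  ┃  secret_key: 8080               ┃              
  ┃  timeout: 60                    ┃              
  ┃  enable_ssl: utf-8              ┃              
  ┃  log_level: 0.0.0.0             ┃              
  ┃                                 ┃              
  ┃                                 ┃              
  ┃                                 ┃              
  ┃                                 ┗━━━━━━━━━━━━━━
  ┃                                   ┃            
  ┃                                   ┃            


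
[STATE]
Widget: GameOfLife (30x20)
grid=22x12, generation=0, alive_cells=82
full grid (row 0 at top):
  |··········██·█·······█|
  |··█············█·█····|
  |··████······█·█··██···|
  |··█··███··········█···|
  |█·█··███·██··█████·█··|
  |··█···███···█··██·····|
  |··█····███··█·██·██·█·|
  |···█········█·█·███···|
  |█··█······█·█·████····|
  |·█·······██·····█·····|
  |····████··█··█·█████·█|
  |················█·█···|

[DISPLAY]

Gen: 0                        
··········██·█·······█        
··█············█·█····        
··████······█·█··██···        
··█··███··········█···        
█·█··███·██··█████·█··        
··█···███···█··██·····        
··█····███··█·██·██·█·        
···█········█·█·███···        
█··█······█·█·████····        
·█·······██·····█·····        
····████··█··█·█████·█        
················█·█···        
                              
                              
                              
                              
                              
                              
                              


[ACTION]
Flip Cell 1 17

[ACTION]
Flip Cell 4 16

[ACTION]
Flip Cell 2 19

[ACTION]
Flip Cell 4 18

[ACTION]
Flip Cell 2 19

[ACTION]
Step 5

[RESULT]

Gen: 5                        
··█·········████······        
·████······█·██·█·····        
█···█·····██·····█····        
████······████·█·██···        
█··█·····█··██···█····        
·███····█··█·██·██·█··        
·█·█···█···█·█··██·██·        
····█·······██··██████        
····█······███████··██        
····█·········██··█··█        
········████████··█·█·        
········████··········        
                              
                              
                              
                              
                              
                              
                              


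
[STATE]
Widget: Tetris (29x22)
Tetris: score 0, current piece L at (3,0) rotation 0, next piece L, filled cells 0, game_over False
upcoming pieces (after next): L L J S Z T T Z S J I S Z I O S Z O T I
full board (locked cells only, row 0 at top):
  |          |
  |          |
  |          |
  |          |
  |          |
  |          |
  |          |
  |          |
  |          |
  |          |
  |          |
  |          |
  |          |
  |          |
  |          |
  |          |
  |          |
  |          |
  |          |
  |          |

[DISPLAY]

     ▒    │Next:             
   ▒▒▒    │  ▒               
          │▒▒▒               
          │                  
          │                  
          │                  
          │Score:            
          │0                 
          │                  
          │                  
          │                  
          │                  
          │                  
          │                  
          │                  
          │                  
          │                  
          │                  
          │                  
          │                  
          │                  
          │                  


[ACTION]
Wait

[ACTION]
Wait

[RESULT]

          │Next:             
          │  ▒               
     ▒    │▒▒▒               
   ▒▒▒    │                  
          │                  
          │                  
          │Score:            
          │0                 
          │                  
          │                  
          │                  
          │                  
          │                  
          │                  
          │                  
          │                  
          │                  
          │                  
          │                  
          │                  
          │                  
          │                  


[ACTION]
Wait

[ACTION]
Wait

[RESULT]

          │Next:             
          │  ▒               
          │▒▒▒               
          │                  
     ▒    │                  
   ▒▒▒    │                  
          │Score:            
          │0                 
          │                  
          │                  
          │                  
          │                  
          │                  
          │                  
          │                  
          │                  
          │                  
          │                  
          │                  
          │                  
          │                  
          │                  


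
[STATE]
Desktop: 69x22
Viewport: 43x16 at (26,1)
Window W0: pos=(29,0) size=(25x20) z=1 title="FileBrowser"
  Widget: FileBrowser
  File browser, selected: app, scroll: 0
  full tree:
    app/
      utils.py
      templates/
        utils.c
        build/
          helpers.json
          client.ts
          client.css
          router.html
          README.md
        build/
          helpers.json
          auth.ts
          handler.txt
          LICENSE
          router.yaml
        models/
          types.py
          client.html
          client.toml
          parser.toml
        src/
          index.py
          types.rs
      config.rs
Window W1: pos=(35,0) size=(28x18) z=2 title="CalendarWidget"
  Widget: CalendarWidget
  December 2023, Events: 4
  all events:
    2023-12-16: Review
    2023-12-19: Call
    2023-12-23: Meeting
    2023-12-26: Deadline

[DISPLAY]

   ┃ File┃ CalendarWidget           ┃      
   ┠─────┠──────────────────────────┨      
   ┃> [-]┃      December 2023       ┃      
   ┃    u┃Mo Tu We Th Fr Sa Su      ┃      
   ┃    [┃             1  2  3      ┃      
   ┃    c┃ 4  5  6  7  8  9 10      ┃      
   ┃     ┃11 12 13 14 15 16* 17     ┃      
   ┃     ┃18 19* 20 21 22 23* 24    ┃      
   ┃     ┃25 26* 27 28 29 30 31     ┃      
   ┃     ┃                          ┃      
   ┃     ┃                          ┃      
   ┃     ┃                          ┃      
   ┃     ┃                          ┃      
   ┃     ┃                          ┃      
   ┃     ┃                          ┃      
   ┃     ┃                          ┃      


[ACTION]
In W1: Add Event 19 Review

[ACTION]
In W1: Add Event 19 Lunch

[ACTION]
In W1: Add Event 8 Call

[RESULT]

   ┃ File┃ CalendarWidget           ┃      
   ┠─────┠──────────────────────────┨      
   ┃> [-]┃      December 2023       ┃      
   ┃    u┃Mo Tu We Th Fr Sa Su      ┃      
   ┃    [┃             1  2  3      ┃      
   ┃    c┃ 4  5  6  7  8*  9 10     ┃      
   ┃     ┃11 12 13 14 15 16* 17     ┃      
   ┃     ┃18 19* 20 21 22 23* 24    ┃      
   ┃     ┃25 26* 27 28 29 30 31     ┃      
   ┃     ┃                          ┃      
   ┃     ┃                          ┃      
   ┃     ┃                          ┃      
   ┃     ┃                          ┃      
   ┃     ┃                          ┃      
   ┃     ┃                          ┃      
   ┃     ┃                          ┃      


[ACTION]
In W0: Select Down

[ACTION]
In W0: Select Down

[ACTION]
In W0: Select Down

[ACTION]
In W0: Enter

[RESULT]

   ┃ File┃ CalendarWidget           ┃      
   ┠─────┠──────────────────────────┨      
   ┃  [-]┃      December 2023       ┃      
   ┃    u┃Mo Tu We Th Fr Sa Su      ┃      
   ┃    [┃             1  2  3      ┃      
   ┃  > c┃ 4  5  6  7  8*  9 10     ┃      
   ┃     ┃11 12 13 14 15 16* 17     ┃      
   ┃     ┃18 19* 20 21 22 23* 24    ┃      
   ┃     ┃25 26* 27 28 29 30 31     ┃      
   ┃     ┃                          ┃      
   ┃     ┃                          ┃      
   ┃     ┃                          ┃      
   ┃     ┃                          ┃      
   ┃     ┃                          ┃      
   ┃     ┃                          ┃      
   ┃     ┃                          ┃      


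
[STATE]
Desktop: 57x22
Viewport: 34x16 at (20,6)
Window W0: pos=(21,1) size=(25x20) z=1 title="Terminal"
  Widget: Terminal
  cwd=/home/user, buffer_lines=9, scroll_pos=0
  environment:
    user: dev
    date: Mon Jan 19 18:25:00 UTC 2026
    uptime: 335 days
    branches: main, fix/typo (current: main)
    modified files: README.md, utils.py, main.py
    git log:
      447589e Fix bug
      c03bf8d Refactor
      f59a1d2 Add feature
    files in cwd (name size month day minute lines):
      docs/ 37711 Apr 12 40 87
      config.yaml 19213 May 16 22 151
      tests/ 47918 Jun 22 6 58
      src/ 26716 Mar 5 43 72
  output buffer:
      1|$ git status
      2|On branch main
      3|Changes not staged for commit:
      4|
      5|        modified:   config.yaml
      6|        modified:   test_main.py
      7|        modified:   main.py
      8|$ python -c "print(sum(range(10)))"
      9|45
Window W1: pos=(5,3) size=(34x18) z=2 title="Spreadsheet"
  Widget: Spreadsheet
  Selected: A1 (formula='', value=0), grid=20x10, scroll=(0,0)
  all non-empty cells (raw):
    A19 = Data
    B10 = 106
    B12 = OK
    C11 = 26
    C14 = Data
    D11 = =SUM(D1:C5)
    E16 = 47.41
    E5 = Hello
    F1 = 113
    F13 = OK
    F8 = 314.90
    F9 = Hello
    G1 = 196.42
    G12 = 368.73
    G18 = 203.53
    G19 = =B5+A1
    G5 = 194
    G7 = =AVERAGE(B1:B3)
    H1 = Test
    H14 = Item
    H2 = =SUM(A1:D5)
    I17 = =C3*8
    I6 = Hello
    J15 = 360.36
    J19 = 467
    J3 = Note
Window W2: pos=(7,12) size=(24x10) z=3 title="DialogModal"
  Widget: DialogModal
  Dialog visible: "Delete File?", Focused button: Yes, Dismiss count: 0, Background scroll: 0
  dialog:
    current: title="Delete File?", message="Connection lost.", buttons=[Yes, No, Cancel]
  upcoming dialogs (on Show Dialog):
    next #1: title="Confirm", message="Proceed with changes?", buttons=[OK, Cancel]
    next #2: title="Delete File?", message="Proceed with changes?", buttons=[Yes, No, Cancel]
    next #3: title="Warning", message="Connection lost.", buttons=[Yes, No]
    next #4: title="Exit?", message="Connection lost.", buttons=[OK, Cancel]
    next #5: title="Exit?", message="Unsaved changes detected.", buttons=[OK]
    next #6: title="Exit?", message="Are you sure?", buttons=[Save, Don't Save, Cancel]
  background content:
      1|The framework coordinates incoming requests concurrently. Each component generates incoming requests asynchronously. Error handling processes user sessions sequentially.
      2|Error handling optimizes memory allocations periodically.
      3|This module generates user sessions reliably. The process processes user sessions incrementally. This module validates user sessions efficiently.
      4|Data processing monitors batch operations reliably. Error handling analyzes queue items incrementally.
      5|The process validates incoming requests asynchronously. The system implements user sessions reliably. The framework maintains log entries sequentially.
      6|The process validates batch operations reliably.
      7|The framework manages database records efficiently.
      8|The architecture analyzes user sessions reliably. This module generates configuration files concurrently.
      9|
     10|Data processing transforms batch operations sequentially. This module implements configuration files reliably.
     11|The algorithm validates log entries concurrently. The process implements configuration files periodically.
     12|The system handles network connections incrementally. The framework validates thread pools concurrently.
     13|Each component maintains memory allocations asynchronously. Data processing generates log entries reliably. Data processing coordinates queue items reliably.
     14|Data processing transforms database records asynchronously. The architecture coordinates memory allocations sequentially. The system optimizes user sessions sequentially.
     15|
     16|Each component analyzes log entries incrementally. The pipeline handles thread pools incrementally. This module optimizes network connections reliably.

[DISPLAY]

                  ┃d for ┃        
 B       C       D┃      ┃        
------------------┃   con┃        
     0       0    ┃   tes┃        
     0       0    ┃   mai┃        
     0       0    ┃t(sum(┃        
━━━━━━━━━━┓  0    ┃      ┃        
          ┃  0    ┃      ┃        
──────────┨  0    ┃      ┃        
───────┐na┃  0    ┃      ┃        
File?  │iz┃  0    ┃      ┃        
n lost.│s ┃  0    ┃      ┃        
   Canc│to┃  0    ┃      ┃        
───────┘s ┃ 26    ┃      ┃        
validates ┃━━━━━━━┛━━━━━━┛        
━━━━━━━━━━┛                       


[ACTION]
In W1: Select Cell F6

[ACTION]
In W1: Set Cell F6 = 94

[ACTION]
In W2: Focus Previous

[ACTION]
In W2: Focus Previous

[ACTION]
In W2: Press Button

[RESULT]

                  ┃d for ┃        
 B       C       D┃      ┃        
------------------┃   con┃        
     0       0    ┃   tes┃        
     0       0    ┃   mai┃        
     0       0    ┃t(sum(┃        
━━━━━━━━━━┓  0    ┃      ┃        
          ┃  0    ┃      ┃        
──────────┨  0    ┃      ┃        
k coordina┃  0    ┃      ┃        
ng optimiz┃  0    ┃      ┃        
generates ┃  0    ┃      ┃        
ing monito┃  0    ┃      ┃        
validates ┃ 26    ┃      ┃        
validates ┃━━━━━━━┛━━━━━━┛        
━━━━━━━━━━┛                       


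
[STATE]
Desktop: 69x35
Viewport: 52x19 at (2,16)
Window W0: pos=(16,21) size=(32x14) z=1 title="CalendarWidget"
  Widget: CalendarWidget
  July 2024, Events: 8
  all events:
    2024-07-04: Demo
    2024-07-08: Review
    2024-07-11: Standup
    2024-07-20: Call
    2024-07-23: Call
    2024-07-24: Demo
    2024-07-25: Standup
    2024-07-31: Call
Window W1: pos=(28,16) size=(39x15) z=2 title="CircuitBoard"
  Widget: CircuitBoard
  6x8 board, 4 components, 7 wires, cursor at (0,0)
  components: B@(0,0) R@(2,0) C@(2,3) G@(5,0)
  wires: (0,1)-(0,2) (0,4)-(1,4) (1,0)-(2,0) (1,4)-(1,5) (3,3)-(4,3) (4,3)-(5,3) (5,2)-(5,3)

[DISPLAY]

                          ┏━━━━━━━━━━━━━━━━━━━━━━━━━
                          ┃ CircuitBoard            
                          ┠─────────────────────────
                          ┃   0 1 2 3 4 5           
                          ┃0  [B]  · ─ ·       ·    
              ┏━━━━━━━━━━━┃                    │    
              ┃ CalendarWi┃1   ·               · ─ ·
              ┠───────────┃    │                    
              ┃          J┃2   R           C        
              ┃Mo Tu We Th┃                         
              ┃ 1  2  3  4┃3               ·        
              ┃ 8*  9 10 1┃                │        
              ┃15 16 17 18┃4               ·        
              ┃22 23* 24* ┃                │        
              ┃29 30 31*  ┗━━━━━━━━━━━━━━━━━━━━━━━━━
              ┃                              ┃      
              ┃                              ┃      
              ┃                              ┃      
              ┗━━━━━━━━━━━━━━━━━━━━━━━━━━━━━━┛      


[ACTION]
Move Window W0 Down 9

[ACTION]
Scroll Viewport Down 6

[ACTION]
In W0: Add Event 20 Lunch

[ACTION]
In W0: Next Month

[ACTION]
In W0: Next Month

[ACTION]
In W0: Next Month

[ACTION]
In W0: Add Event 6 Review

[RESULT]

                          ┏━━━━━━━━━━━━━━━━━━━━━━━━━
                          ┃ CircuitBoard            
                          ┠─────────────────────────
                          ┃   0 1 2 3 4 5           
                          ┃0  [B]  · ─ ·       ·    
              ┏━━━━━━━━━━━┃                    │    
              ┃ CalendarWi┃1   ·               · ─ ·
              ┠───────────┃    │                    
              ┃         Oc┃2   R           C        
              ┃Mo Tu We Th┃                         
              ┃    1  2  3┃3               ·        
              ┃ 7  8  9 10┃                │        
              ┃14 15 16 17┃4               ·        
              ┃21 22 23 24┃                │        
              ┃28 29 30 31┗━━━━━━━━━━━━━━━━━━━━━━━━━
              ┃                              ┃      
              ┃                              ┃      
              ┃                              ┃      
              ┗━━━━━━━━━━━━━━━━━━━━━━━━━━━━━━┛      


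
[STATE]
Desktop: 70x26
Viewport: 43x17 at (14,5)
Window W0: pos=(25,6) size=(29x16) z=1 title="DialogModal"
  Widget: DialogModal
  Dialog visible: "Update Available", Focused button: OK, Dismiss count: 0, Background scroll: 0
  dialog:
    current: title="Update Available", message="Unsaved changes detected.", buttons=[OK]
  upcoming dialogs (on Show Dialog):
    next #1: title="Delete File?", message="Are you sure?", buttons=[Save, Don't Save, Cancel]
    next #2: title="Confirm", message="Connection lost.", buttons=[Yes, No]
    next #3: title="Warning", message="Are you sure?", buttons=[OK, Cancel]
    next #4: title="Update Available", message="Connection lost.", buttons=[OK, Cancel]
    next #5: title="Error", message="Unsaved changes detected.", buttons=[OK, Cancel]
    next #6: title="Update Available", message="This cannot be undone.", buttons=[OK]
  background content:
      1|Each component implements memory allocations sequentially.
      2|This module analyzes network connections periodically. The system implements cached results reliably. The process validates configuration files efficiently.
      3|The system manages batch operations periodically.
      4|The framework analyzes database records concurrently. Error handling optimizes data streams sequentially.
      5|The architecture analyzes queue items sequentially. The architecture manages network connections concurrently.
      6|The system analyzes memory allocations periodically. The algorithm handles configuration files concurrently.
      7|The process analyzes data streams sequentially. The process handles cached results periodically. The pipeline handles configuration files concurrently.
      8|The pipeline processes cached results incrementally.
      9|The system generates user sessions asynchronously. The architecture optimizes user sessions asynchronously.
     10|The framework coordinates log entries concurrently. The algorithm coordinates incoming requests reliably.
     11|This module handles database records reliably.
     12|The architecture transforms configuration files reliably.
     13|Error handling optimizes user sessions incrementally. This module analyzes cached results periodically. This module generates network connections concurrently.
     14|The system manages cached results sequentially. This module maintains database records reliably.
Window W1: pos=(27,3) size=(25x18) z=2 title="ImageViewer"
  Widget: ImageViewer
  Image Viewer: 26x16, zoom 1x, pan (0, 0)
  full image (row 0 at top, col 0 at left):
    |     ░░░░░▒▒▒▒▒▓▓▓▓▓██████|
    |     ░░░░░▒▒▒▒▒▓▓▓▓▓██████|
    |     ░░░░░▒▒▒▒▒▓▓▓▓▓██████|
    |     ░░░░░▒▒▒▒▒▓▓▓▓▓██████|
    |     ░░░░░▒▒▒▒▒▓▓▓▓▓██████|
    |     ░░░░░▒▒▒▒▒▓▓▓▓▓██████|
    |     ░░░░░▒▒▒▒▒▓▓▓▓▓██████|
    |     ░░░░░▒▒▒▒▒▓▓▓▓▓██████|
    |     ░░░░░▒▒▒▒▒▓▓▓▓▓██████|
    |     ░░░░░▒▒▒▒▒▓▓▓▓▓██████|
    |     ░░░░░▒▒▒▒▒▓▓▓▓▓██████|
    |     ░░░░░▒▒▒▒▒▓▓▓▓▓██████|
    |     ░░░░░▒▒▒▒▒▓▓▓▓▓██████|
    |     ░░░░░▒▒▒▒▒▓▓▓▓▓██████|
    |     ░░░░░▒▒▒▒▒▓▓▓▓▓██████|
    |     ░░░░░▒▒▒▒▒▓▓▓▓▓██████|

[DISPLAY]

             ┠───────────────────────┨     
           ┏━┃     ░░░░░▒▒▒▒▒▓▓▓▓▓███┃━┓   
           ┃ ┃     ░░░░░▒▒▒▒▒▓▓▓▓▓███┃ ┃   
           ┠─┃     ░░░░░▒▒▒▒▒▓▓▓▓▓███┃─┨   
           ┃E┃     ░░░░░▒▒▒▒▒▓▓▓▓▓███┃m┃   
           ┃T┃     ░░░░░▒▒▒▒▒▓▓▓▓▓███┃r┃   
           ┃T┃     ░░░░░▒▒▒▒▒▓▓▓▓▓███┃p┃   
           ┃T┃     ░░░░░▒▒▒▒▒▓▓▓▓▓███┃a┃   
           ┃T┃     ░░░░░▒▒▒▒▒▓▓▓▓▓███┃q┃   
           ┃T┃     ░░░░░▒▒▒▒▒▓▓▓▓▓███┃ ┃   
           ┃T┃     ░░░░░▒▒▒▒▒▓▓▓▓▓███┃s┃   
           ┃T┃     ░░░░░▒▒▒▒▒▓▓▓▓▓███┃h┃   
           ┃T┃     ░░░░░▒▒▒▒▒▓▓▓▓▓███┃s┃   
           ┃T┃     ░░░░░▒▒▒▒▒▓▓▓▓▓███┃l┃   
           ┃T┃     ░░░░░▒▒▒▒▒▓▓▓▓▓███┃s┃   
           ┃T┗━━━━━━━━━━━━━━━━━━━━━━━┛s┃   
           ┗━━━━━━━━━━━━━━━━━━━━━━━━━━━┛   


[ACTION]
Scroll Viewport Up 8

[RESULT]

                                           
                                           
                                           
             ┏━━━━━━━━━━━━━━━━━━━━━━━┓     
             ┃ ImageViewer           ┃     
             ┠───────────────────────┨     
           ┏━┃     ░░░░░▒▒▒▒▒▓▓▓▓▓███┃━┓   
           ┃ ┃     ░░░░░▒▒▒▒▒▓▓▓▓▓███┃ ┃   
           ┠─┃     ░░░░░▒▒▒▒▒▓▓▓▓▓███┃─┨   
           ┃E┃     ░░░░░▒▒▒▒▒▓▓▓▓▓███┃m┃   
           ┃T┃     ░░░░░▒▒▒▒▒▓▓▓▓▓███┃r┃   
           ┃T┃     ░░░░░▒▒▒▒▒▓▓▓▓▓███┃p┃   
           ┃T┃     ░░░░░▒▒▒▒▒▓▓▓▓▓███┃a┃   
           ┃T┃     ░░░░░▒▒▒▒▒▓▓▓▓▓███┃q┃   
           ┃T┃     ░░░░░▒▒▒▒▒▓▓▓▓▓███┃ ┃   
           ┃T┃     ░░░░░▒▒▒▒▒▓▓▓▓▓███┃s┃   
           ┃T┃     ░░░░░▒▒▒▒▒▓▓▓▓▓███┃h┃   


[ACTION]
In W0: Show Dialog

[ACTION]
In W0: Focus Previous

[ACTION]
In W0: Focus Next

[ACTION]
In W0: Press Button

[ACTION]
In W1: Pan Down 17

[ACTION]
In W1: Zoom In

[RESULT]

                                           
                                           
                                           
             ┏━━━━━━━━━━━━━━━━━━━━━━━┓     
             ┃ ImageViewer           ┃     
             ┠───────────────────────┨     
           ┏━┃          ░░░░░░░░░░▒▒▒┃━┓   
           ┃ ┃          ░░░░░░░░░░▒▒▒┃ ┃   
           ┠─┃          ░░░░░░░░░░▒▒▒┃─┨   
           ┃E┃          ░░░░░░░░░░▒▒▒┃m┃   
           ┃T┃          ░░░░░░░░░░▒▒▒┃r┃   
           ┃T┃          ░░░░░░░░░░▒▒▒┃p┃   
           ┃T┃          ░░░░░░░░░░▒▒▒┃a┃   
           ┃T┃          ░░░░░░░░░░▒▒▒┃q┃   
           ┃T┃          ░░░░░░░░░░▒▒▒┃ ┃   
           ┃T┃          ░░░░░░░░░░▒▒▒┃s┃   
           ┃T┃          ░░░░░░░░░░▒▒▒┃h┃   
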